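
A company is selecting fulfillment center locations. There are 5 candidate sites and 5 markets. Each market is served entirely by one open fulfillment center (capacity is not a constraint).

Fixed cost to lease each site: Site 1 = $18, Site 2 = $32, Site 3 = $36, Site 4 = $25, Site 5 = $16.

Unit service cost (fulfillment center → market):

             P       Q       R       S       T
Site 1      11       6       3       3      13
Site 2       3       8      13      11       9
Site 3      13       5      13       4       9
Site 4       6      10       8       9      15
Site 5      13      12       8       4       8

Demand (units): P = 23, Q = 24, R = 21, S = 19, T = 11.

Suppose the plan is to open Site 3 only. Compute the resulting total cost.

Each market is assigned to its cheapest site among the open ones.
{Site 3}: P→Site 3 13·23=299, Q→Site 3 5·24=120, R→Site 3 13·21=273, S→Site 3 4·19=76, T→Site 3 9·11=99. Service 867; fixed 36; total 903.

Total cost: 903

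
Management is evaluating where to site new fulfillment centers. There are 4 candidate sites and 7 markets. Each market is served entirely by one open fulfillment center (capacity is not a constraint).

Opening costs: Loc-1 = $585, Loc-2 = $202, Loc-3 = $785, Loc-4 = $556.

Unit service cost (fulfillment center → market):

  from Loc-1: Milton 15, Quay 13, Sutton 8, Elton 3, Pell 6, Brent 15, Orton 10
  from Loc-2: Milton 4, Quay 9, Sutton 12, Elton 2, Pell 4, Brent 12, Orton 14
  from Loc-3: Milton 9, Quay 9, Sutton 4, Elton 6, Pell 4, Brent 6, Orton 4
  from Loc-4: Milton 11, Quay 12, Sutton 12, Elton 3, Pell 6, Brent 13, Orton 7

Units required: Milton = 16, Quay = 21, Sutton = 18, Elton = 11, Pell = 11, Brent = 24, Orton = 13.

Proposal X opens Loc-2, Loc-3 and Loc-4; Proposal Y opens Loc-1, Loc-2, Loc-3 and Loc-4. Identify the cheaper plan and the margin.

Proposal X: {Loc-2, Loc-3, Loc-4}: Milton→Loc-2 4·16=64, Quay→Loc-2 9·21=189, Sutton→Loc-3 4·18=72, Elton→Loc-2 2·11=22, Pell→Loc-2 4·11=44, Brent→Loc-3 6·24=144, Orton→Loc-3 4·13=52. Service 587; fixed 1543; total 2130.
Proposal Y: {Loc-1, Loc-2, Loc-3, Loc-4}: Milton→Loc-2 4·16=64, Quay→Loc-2 9·21=189, Sutton→Loc-3 4·18=72, Elton→Loc-2 2·11=22, Pell→Loc-2 4·11=44, Brent→Loc-3 6·24=144, Orton→Loc-3 4·13=52. Service 587; fixed 2128; total 2715.
Difference: |2130 − 2715| = 585.

Proposal X is cheaper by 585.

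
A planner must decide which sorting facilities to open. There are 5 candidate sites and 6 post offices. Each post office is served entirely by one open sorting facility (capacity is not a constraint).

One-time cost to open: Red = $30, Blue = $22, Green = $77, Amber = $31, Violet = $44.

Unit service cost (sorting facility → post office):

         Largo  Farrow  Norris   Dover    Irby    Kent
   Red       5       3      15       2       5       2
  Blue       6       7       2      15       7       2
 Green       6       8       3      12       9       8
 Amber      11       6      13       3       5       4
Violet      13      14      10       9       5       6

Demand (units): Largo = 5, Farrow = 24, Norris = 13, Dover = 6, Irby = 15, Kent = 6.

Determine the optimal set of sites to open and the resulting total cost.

Open Red and Blue; minimum total cost 274.

For any fixed open set, each post office goes to its cheapest open site; total = fixed + service.
{Red, Blue}: Largo→Red 5·5=25, Farrow→Red 3·24=72, Norris→Blue 2·13=26, Dover→Red 2·6=12, Irby→Red 5·15=75, Kent→Red 2·6=12. Service 222; fixed 52; total 274.
{Red, Blue, Amber}: service 222 + fixed 83 = 305
{Red, Blue, Violet}: service 222 + fixed 96 = 318
{Red, Blue, Green, Amber, Violet}: service 222 + fixed 204 = 426
No other subset beats 274.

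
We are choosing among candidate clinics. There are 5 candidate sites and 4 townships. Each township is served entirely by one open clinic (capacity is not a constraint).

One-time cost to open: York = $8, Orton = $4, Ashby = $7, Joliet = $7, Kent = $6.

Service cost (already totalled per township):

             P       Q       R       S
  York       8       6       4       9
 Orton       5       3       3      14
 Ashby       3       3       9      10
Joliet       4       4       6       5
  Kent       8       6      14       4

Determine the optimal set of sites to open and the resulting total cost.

Open Orton and Kent; minimum total cost 25.

For any fixed open set, each township goes to its cheapest open site; total = fixed + service.
{Orton, Kent}: P→Orton 5, Q→Orton 3, R→Orton 3, S→Kent 4. Service 15; fixed 10; total 25.
{Orton, Joliet}: service 15 + fixed 11 = 26
{Joliet}: service 19 + fixed 7 = 26
{York, Orton, Ashby, Joliet, Kent}: service 13 + fixed 32 = 45
No other subset beats 25.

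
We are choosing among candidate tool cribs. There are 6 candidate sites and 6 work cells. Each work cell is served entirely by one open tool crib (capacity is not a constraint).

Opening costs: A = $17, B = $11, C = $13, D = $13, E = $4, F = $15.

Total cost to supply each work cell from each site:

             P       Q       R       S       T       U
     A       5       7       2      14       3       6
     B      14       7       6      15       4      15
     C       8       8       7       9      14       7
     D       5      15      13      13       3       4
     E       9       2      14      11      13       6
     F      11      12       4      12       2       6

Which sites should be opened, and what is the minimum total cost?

For any fixed open set, each work cell goes to its cheapest open site; total = fixed + service.
{A, E}: P→A 5, Q→E 2, R→A 2, S→E 11, T→A 3, U→A 6. Service 29; fixed 21; total 50.
{B, E}: service 38 + fixed 15 = 53
{E, F}: P→E 9, Q→E 2, R→F 4, S→E 11, T→F 2, U→E 6. Service 34; fixed 19; total 53.
{A, B, C, D, E, F}: P→A 5, Q→E 2, R→A 2, S→C 9, T→F 2, U→D 4. Service 24; fixed 73; total 97.
No other subset beats 50.

Open A and E; minimum total cost 50.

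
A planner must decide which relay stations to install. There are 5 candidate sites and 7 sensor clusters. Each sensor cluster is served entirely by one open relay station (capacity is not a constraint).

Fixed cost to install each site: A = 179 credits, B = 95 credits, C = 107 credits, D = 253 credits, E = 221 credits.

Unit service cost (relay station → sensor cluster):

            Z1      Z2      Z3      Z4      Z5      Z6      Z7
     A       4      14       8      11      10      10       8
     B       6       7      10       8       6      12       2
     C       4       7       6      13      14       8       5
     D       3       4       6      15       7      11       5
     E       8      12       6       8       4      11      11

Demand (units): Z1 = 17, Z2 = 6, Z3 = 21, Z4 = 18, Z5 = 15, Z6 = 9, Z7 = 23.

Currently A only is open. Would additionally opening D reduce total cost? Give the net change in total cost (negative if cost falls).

No — net change +20 (cost rises by 20).

Current service cost with {A}: 942.
Adding D: each sensor cluster re-picks its cheapest; new service cost 709, saving 233.
Extra fixed cost: 253. Net change = 253 − 233 = 20.
(Totals: 1121 → 1141.)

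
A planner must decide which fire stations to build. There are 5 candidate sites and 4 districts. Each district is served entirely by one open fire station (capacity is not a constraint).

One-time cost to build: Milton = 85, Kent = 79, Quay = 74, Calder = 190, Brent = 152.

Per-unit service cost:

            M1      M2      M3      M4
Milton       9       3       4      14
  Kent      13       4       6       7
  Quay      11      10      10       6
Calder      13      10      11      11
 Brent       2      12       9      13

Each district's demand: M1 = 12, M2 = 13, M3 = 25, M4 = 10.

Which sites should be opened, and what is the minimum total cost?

For any fixed open set, each district goes to its cheapest open site; total = fixed + service.
{Milton, Quay}: M1→Milton 9·12=108, M2→Milton 3·13=39, M3→Milton 4·25=100, M4→Quay 6·10=60. Service 307; fixed 159; total 466.
{Milton}: service 387 + fixed 85 = 472
{Milton, Kent}: M1→Milton 9·12=108, M2→Milton 3·13=39, M3→Milton 4·25=100, M4→Kent 7·10=70. Service 317; fixed 164; total 481.
{Milton, Kent, Quay, Calder, Brent}: M1→Brent 2·12=24, M2→Milton 3·13=39, M3→Milton 4·25=100, M4→Quay 6·10=60. Service 223; fixed 580; total 803.
No other subset beats 466.

Open Milton and Quay; minimum total cost 466.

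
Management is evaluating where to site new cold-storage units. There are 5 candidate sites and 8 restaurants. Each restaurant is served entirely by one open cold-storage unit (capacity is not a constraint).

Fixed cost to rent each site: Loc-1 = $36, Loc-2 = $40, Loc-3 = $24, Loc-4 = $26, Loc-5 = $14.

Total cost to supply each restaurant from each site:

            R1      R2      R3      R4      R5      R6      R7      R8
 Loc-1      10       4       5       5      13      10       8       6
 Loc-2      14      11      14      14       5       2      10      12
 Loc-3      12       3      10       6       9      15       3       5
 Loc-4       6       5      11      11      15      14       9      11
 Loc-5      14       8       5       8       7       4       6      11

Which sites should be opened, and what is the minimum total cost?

Open Loc-5 only; minimum total cost 77.

For any fixed open set, each restaurant goes to its cheapest open site; total = fixed + service.
{Loc-5}: R1→Loc-5 14, R2→Loc-5 8, R3→Loc-5 5, R4→Loc-5 8, R5→Loc-5 7, R6→Loc-5 4, R7→Loc-5 6, R8→Loc-5 11. Service 63; fixed 14; total 77.
{Loc-3, Loc-5}: service 45 + fixed 38 = 83
{Loc-3}: service 63 + fixed 24 = 87
{Loc-1, Loc-2, Loc-3, Loc-4, Loc-5}: service 34 + fixed 140 = 174
No other subset beats 77.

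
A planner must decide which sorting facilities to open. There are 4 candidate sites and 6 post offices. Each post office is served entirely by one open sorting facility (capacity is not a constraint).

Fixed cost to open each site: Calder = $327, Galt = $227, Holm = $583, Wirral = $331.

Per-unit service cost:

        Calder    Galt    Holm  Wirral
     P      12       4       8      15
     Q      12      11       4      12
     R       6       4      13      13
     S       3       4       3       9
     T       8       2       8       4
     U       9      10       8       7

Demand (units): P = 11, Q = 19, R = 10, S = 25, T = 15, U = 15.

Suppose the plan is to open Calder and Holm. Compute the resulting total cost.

Each post office is assigned to its cheapest site among the open ones.
{Calder, Holm}: P→Holm 8·11=88, Q→Holm 4·19=76, R→Calder 6·10=60, S→Calder 3·25=75, T→Calder 8·15=120, U→Holm 8·15=120. Service 539; fixed 910; total 1449.

Total cost: 1449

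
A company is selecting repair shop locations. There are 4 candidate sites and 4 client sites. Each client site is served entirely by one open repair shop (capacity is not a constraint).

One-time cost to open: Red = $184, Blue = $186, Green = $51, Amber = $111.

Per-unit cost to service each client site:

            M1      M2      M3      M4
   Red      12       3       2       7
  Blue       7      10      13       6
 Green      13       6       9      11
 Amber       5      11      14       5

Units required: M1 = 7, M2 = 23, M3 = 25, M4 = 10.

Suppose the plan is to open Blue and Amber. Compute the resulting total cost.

Total cost: 937

Each client site is assigned to its cheapest site among the open ones.
{Blue, Amber}: M1→Amber 5·7=35, M2→Blue 10·23=230, M3→Blue 13·25=325, M4→Amber 5·10=50. Service 640; fixed 297; total 937.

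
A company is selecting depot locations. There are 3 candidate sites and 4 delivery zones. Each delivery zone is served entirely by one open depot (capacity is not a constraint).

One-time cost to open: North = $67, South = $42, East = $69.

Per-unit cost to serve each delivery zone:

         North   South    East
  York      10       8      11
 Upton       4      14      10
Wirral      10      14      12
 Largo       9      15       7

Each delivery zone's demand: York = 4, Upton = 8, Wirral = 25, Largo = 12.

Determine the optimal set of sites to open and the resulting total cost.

Open North only; minimum total cost 497.

For any fixed open set, each delivery zone goes to its cheapest open site; total = fixed + service.
{North}: York→North 10·4=40, Upton→North 4·8=32, Wirral→North 10·25=250, Largo→North 9·12=108. Service 430; fixed 67; total 497.
{North, South}: service 422 + fixed 109 = 531
{North, East}: York→North 10·4=40, Upton→North 4·8=32, Wirral→North 10·25=250, Largo→East 7·12=84. Service 406; fixed 136; total 542.
{North, South, East}: service 398 + fixed 178 = 576
No other subset beats 497.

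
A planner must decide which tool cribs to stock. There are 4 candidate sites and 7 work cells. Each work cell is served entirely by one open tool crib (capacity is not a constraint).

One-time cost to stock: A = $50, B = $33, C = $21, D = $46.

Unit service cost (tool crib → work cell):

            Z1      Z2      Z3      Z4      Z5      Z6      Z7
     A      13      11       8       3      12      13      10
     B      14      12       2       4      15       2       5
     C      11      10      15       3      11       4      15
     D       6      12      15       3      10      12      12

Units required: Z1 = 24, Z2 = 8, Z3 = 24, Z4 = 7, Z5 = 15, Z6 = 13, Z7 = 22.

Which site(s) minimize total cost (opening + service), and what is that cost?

For any fixed open set, each work cell goes to its cheapest open site; total = fixed + service.
{B, D}: Z1→D 6·24=144, Z2→B 12·8=96, Z3→B 2·24=48, Z4→D 3·7=21, Z5→D 10·15=150, Z6→B 2·13=26, Z7→B 5·22=110. Service 595; fixed 79; total 674.
{B, C, D}: service 579 + fixed 100 = 679
{A, B, D}: Z1→D 6·24=144, Z2→A 11·8=88, Z3→B 2·24=48, Z4→A 3·7=21, Z5→D 10·15=150, Z6→B 2·13=26, Z7→B 5·22=110. Service 587; fixed 129; total 716.
{A, B, C, D}: Z1→D 6·24=144, Z2→C 10·8=80, Z3→B 2·24=48, Z4→A 3·7=21, Z5→D 10·15=150, Z6→B 2·13=26, Z7→B 5·22=110. Service 579; fixed 150; total 729.
No other subset beats 674.

Open B and D; minimum total cost 674.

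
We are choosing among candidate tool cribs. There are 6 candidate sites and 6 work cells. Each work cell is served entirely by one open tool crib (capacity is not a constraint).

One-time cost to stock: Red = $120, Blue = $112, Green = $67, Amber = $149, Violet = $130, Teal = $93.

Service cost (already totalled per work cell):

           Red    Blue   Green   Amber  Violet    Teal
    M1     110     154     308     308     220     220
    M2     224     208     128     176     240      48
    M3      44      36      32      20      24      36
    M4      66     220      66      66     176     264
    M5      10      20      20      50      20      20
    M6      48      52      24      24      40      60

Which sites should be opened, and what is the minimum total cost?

Open Red and Teal; minimum total cost 531.

For any fixed open set, each work cell goes to its cheapest open site; total = fixed + service.
{Red, Teal}: M1→Red 110, M2→Teal 48, M3→Teal 36, M4→Red 66, M5→Red 10, M6→Red 48. Service 318; fixed 213; total 531.
{Red, Green}: service 370 + fixed 187 = 557
{Red, Green, Teal}: service 290 + fixed 280 = 570
{Red, Blue, Green, Amber, Violet, Teal}: M1→Red 110, M2→Teal 48, M3→Amber 20, M4→Red 66, M5→Red 10, M6→Green 24. Service 278; fixed 671; total 949.
No other subset beats 531.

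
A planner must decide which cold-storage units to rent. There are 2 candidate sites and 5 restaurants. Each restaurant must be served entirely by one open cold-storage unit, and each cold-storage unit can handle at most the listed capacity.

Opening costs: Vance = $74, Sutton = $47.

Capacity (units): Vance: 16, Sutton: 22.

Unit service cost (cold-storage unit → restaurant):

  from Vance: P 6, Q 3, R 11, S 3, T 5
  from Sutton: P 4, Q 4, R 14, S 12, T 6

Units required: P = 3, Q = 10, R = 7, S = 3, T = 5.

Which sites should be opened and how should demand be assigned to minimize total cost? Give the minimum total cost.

Open {Vance, Sutton}: P→Sutton 4·3=12, Q→Sutton 4·10=40, R→Vance 11·7=77, S→Vance 3·3=9, T→Vance 5·5=25.
Loads: Vance carries 15/16, Sutton carries 13/22. Service 163; fixed 121; total 284.
Next best feasible plan costs 289.

Minimum total cost: 284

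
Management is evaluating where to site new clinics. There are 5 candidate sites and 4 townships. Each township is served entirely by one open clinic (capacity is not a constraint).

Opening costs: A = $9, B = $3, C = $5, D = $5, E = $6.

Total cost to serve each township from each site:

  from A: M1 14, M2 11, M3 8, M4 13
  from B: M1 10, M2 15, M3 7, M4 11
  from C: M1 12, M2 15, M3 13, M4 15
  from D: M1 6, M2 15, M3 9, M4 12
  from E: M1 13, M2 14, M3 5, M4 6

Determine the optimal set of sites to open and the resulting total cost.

Open D and E; minimum total cost 42.

For any fixed open set, each township goes to its cheapest open site; total = fixed + service.
{D, E}: M1→D 6, M2→E 14, M3→E 5, M4→E 6. Service 31; fixed 11; total 42.
{B, E}: M1→B 10, M2→E 14, M3→E 5, M4→E 6. Service 35; fixed 9; total 44.
{E}: M1→E 13, M2→E 14, M3→E 5, M4→E 6. Service 38; fixed 6; total 44.
{A, B, C, D, E}: service 28 + fixed 28 = 56
No other subset beats 42.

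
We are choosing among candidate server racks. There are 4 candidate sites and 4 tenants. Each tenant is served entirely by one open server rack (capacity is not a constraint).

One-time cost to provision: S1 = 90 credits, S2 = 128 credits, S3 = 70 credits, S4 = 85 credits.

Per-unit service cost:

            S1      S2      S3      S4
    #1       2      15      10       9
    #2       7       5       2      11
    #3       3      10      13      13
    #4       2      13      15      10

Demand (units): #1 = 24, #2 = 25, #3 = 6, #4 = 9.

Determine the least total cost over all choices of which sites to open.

Minimum total cost: 294

For any fixed open set, each tenant goes to its cheapest open site; total = fixed + service.
{S1, S3}: #1→S1 2·24=48, #2→S3 2·25=50, #3→S1 3·6=18, #4→S1 2·9=18. Service 134; fixed 160; total 294.
{S1}: service 259 + fixed 90 = 349
{S1, S3, S4}: service 134 + fixed 245 = 379
{S1, S2, S3, S4}: #1→S1 2·24=48, #2→S3 2·25=50, #3→S1 3·6=18, #4→S1 2·9=18. Service 134; fixed 373; total 507.
No other subset beats 294.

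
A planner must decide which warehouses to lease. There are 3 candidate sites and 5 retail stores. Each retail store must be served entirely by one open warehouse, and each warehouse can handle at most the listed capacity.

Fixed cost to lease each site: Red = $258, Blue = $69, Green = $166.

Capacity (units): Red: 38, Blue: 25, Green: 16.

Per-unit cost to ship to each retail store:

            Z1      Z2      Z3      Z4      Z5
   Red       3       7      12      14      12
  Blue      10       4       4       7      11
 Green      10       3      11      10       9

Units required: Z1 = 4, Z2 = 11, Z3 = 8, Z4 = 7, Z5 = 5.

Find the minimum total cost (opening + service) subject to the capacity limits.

Minimum total cost: 434

Open {Blue, Green}: Z1→Blue 10·4=40, Z2→Green 3·11=33, Z3→Blue 4·8=32, Z4→Blue 7·7=49, Z5→Green 9·5=45.
Loads: Blue carries 19/25, Green carries 16/16. Service 199; fixed 235; total 434.
Next best feasible plan costs 444.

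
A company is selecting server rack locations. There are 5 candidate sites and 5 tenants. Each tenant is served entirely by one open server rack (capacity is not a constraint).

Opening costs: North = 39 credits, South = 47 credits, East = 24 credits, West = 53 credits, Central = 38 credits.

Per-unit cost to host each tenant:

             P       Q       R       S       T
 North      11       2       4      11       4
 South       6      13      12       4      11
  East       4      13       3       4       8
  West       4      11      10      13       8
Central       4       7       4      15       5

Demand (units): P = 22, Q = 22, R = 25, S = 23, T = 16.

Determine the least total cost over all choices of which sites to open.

For any fixed open set, each tenant goes to its cheapest open site; total = fixed + service.
{North, East}: P→East 4·22=88, Q→North 2·22=44, R→East 3·25=75, S→East 4·23=92, T→North 4·16=64. Service 363; fixed 63; total 426.
{North, East, Central}: P→East 4·22=88, Q→North 2·22=44, R→East 3·25=75, S→East 4·23=92, T→North 4·16=64. Service 363; fixed 101; total 464.
{North, South, East}: service 363 + fixed 110 = 473
{North, South, East, West, Central}: P→East 4·22=88, Q→North 2·22=44, R→East 3·25=75, S→South 4·23=92, T→North 4·16=64. Service 363; fixed 201; total 564.
No other subset beats 426.

Minimum total cost: 426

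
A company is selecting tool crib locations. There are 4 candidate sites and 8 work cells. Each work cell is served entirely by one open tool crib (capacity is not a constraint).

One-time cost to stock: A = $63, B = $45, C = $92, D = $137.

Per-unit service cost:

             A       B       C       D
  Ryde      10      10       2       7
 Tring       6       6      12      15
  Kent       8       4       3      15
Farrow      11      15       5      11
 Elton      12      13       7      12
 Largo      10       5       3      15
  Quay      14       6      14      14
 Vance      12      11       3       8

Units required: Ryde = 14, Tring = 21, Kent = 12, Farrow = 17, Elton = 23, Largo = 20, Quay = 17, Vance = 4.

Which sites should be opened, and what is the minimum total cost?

Open B and C; minimum total cost 747.

For any fixed open set, each work cell goes to its cheapest open site; total = fixed + service.
{B, C}: Ryde→C 2·14=28, Tring→B 6·21=126, Kent→C 3·12=36, Farrow→C 5·17=85, Elton→C 7·23=161, Largo→C 3·20=60, Quay→B 6·17=102, Vance→C 3·4=12. Service 610; fixed 137; total 747.
{A, B, C}: Ryde→C 2·14=28, Tring→A 6·21=126, Kent→C 3·12=36, Farrow→C 5·17=85, Elton→C 7·23=161, Largo→C 3·20=60, Quay→B 6·17=102, Vance→C 3·4=12. Service 610; fixed 200; total 810.
{B, C, D}: service 610 + fixed 274 = 884
{A, B, C, D}: Ryde→C 2·14=28, Tring→A 6·21=126, Kent→C 3·12=36, Farrow→C 5·17=85, Elton→C 7·23=161, Largo→C 3·20=60, Quay→B 6·17=102, Vance→C 3·4=12. Service 610; fixed 337; total 947.
No other subset beats 747.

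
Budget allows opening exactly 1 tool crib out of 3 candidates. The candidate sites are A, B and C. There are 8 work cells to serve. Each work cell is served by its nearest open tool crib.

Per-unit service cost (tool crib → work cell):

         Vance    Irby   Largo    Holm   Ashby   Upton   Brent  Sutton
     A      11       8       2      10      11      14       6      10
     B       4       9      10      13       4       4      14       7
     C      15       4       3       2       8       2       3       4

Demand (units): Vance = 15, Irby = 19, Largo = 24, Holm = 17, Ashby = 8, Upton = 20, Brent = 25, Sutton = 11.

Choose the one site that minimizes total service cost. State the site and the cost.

With exactly 1 open, each work cell uses its cheapest among the chosen.
{C}: Vance→C 15·15=225, Irby→C 4·19=76, Largo→C 3·24=72, Holm→C 2·17=34, Ashby→C 8·8=64, Upton→C 2·20=40, Brent→C 3·25=75, Sutton→C 4·11=44. Service cost 630.
{A}: service cost 1163
{B}: service cost 1231
Among all 3 size-1 choices, {C} is lowest.

Choose C only; total service cost 630.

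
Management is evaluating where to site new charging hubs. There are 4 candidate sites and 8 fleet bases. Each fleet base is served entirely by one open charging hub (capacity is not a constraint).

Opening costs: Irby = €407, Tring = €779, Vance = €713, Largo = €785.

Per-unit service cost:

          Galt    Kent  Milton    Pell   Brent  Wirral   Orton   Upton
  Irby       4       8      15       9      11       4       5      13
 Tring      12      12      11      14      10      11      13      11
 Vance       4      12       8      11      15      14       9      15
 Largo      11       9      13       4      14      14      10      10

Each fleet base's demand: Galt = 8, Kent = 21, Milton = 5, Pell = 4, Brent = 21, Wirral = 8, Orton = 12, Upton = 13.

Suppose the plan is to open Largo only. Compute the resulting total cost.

Each fleet base is assigned to its cheapest site among the open ones.
{Largo}: Galt→Largo 11·8=88, Kent→Largo 9·21=189, Milton→Largo 13·5=65, Pell→Largo 4·4=16, Brent→Largo 14·21=294, Wirral→Largo 14·8=112, Orton→Largo 10·12=120, Upton→Largo 10·13=130. Service 1014; fixed 785; total 1799.

Total cost: 1799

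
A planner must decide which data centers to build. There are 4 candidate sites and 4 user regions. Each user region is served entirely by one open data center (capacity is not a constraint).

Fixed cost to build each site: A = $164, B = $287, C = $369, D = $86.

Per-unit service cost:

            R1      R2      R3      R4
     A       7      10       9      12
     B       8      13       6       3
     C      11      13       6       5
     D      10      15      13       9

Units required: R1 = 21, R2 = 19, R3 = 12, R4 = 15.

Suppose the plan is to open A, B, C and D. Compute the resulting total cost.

Each user region is assigned to its cheapest site among the open ones.
{A, B, C, D}: R1→A 7·21=147, R2→A 10·19=190, R3→B 6·12=72, R4→B 3·15=45. Service 454; fixed 906; total 1360.

Total cost: 1360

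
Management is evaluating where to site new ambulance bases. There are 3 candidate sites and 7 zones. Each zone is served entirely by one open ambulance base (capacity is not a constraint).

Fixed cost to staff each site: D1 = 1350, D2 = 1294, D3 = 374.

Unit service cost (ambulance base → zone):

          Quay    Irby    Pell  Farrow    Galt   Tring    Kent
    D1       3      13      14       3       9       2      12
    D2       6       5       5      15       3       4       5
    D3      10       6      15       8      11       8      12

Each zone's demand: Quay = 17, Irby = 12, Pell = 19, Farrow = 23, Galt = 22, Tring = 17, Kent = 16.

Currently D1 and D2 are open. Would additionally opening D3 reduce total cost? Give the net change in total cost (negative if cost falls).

No — net change +374 (cost rises by 374).

Current service cost with {D1, D2}: 455.
Adding D3: each zone re-picks its cheapest; new service cost 455, saving 0.
Extra fixed cost: 374. Net change = 374 − 0 = 374.
(Totals: 3099 → 3473.)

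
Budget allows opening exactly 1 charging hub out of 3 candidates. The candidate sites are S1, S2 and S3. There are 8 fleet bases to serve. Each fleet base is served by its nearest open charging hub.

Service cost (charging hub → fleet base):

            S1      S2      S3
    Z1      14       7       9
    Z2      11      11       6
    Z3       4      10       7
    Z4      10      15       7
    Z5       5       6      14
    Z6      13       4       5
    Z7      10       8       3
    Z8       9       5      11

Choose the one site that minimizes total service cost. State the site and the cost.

Choose S3 only; total service cost 62.

With exactly 1 open, each fleet base uses its cheapest among the chosen.
{S3}: Z1→S3 9, Z2→S3 6, Z3→S3 7, Z4→S3 7, Z5→S3 14, Z6→S3 5, Z7→S3 3, Z8→S3 11. Service cost 62.
{S2}: service cost 66
{S1}: service cost 76
Among all 3 size-1 choices, {S3} is lowest.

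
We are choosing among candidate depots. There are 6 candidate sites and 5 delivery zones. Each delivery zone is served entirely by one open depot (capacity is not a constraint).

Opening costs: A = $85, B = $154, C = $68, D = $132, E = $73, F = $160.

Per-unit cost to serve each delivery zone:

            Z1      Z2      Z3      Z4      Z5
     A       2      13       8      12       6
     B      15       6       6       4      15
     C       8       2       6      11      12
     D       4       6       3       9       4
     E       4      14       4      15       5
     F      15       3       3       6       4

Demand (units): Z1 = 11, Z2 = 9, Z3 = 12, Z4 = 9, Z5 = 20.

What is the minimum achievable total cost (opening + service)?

Minimum total cost: 427

For any fixed open set, each delivery zone goes to its cheapest open site; total = fixed + service.
{D}: Z1→D 4·11=44, Z2→D 6·9=54, Z3→D 3·12=36, Z4→D 9·9=81, Z5→D 4·20=80. Service 295; fixed 132; total 427.
{C, E}: service 309 + fixed 141 = 450
{C, D}: service 259 + fixed 200 = 459
{A, B, C, D, E, F}: service 192 + fixed 672 = 864
No other subset beats 427.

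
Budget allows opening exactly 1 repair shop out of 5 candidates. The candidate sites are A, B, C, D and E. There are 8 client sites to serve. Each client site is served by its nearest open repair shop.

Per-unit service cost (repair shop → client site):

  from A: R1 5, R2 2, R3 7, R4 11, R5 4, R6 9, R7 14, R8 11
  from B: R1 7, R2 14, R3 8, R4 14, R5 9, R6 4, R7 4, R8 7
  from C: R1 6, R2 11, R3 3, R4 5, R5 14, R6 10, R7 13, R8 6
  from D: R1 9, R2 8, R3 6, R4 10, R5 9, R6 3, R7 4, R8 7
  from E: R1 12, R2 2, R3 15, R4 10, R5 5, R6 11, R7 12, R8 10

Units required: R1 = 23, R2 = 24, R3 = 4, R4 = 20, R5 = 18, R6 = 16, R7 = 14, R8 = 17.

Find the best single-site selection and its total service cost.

Choose D only; total service cost 1008.

With exactly 1 open, each client site uses its cheapest among the chosen.
{D}: R1→D 9·23=207, R2→D 8·24=192, R3→D 6·4=24, R4→D 10·20=200, R5→D 9·18=162, R6→D 3·16=48, R7→D 4·14=56, R8→D 7·17=119. Service cost 1008.
{A}: service cost 1010
{E}: service cost 1188
Among all 5 size-1 choices, {D} is lowest.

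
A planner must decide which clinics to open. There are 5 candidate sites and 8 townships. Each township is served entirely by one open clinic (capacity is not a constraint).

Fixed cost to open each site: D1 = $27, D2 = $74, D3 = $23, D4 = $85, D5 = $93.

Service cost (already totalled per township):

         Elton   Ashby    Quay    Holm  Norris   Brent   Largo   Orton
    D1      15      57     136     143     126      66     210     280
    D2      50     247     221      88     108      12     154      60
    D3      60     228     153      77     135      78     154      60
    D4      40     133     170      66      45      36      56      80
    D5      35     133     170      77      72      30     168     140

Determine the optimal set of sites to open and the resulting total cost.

For any fixed open set, each township goes to its cheapest open site; total = fixed + service.
{D1, D4}: Elton→D1 15, Ashby→D1 57, Quay→D1 136, Holm→D4 66, Norris→D4 45, Brent→D4 36, Largo→D4 56, Orton→D4 80. Service 491; fixed 112; total 603.
{D1, D3, D4}: service 471 + fixed 135 = 606
{D1, D2, D4}: service 447 + fixed 186 = 633
{D1, D2, D3, D4, D5}: Elton→D1 15, Ashby→D1 57, Quay→D1 136, Holm→D4 66, Norris→D4 45, Brent→D2 12, Largo→D4 56, Orton→D2 60. Service 447; fixed 302; total 749.
No other subset beats 603.

Open D1 and D4; minimum total cost 603.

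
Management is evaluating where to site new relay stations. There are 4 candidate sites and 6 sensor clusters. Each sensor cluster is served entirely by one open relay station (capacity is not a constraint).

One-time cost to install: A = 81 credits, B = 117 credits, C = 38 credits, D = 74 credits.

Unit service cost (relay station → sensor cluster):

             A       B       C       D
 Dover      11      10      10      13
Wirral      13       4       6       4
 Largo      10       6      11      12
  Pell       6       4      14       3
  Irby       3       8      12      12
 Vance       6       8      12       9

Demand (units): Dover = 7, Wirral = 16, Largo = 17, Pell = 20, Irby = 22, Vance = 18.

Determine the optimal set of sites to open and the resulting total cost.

Open A and B; minimum total cost 688.

For any fixed open set, each sensor cluster goes to its cheapest open site; total = fixed + service.
{A, B}: Dover→B 10·7=70, Wirral→B 4·16=64, Largo→B 6·17=102, Pell→B 4·20=80, Irby→A 3·22=66, Vance→A 6·18=108. Service 490; fixed 198; total 688.
{A, D}: service 545 + fixed 155 = 700
{A, B, C}: service 490 + fixed 236 = 726
{A, B, C, D}: service 470 + fixed 310 = 780
(All 15 nonempty subsets were checked; A and B is lowest.)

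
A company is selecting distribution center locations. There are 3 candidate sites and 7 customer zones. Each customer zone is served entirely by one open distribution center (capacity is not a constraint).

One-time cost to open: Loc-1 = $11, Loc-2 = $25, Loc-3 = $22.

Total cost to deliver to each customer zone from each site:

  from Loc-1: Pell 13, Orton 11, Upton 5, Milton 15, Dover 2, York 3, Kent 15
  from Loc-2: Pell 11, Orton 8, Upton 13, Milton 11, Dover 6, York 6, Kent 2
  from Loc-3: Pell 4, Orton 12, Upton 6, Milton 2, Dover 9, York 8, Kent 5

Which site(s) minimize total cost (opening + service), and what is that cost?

For any fixed open set, each customer zone goes to its cheapest open site; total = fixed + service.
{Loc-1, Loc-3}: Pell→Loc-3 4, Orton→Loc-1 11, Upton→Loc-1 5, Milton→Loc-3 2, Dover→Loc-1 2, York→Loc-1 3, Kent→Loc-3 5. Service 32; fixed 33; total 65.
{Loc-3}: Pell→Loc-3 4, Orton→Loc-3 12, Upton→Loc-3 6, Milton→Loc-3 2, Dover→Loc-3 9, York→Loc-3 8, Kent→Loc-3 5. Service 46; fixed 22; total 68.
{Loc-1}: service 64 + fixed 11 = 75
{Loc-1, Loc-2, Loc-3}: service 26 + fixed 58 = 84
No other subset beats 65.

Open Loc-1 and Loc-3; minimum total cost 65.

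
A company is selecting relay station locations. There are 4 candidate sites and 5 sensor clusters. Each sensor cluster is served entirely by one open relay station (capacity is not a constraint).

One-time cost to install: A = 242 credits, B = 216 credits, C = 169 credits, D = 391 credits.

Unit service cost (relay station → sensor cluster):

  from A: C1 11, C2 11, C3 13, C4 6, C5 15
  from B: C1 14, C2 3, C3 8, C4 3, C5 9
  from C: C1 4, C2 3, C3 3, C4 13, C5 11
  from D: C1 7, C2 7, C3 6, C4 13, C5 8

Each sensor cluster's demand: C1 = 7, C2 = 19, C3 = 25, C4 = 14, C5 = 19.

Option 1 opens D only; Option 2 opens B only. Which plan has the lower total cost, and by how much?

Option 2 is cheaper by 273.

Option 1: {D}: C1→D 7·7=49, C2→D 7·19=133, C3→D 6·25=150, C4→D 13·14=182, C5→D 8·19=152. Service 666; fixed 391; total 1057.
Option 2: {B}: C1→B 14·7=98, C2→B 3·19=57, C3→B 8·25=200, C4→B 3·14=42, C5→B 9·19=171. Service 568; fixed 216; total 784.
Difference: |1057 − 784| = 273.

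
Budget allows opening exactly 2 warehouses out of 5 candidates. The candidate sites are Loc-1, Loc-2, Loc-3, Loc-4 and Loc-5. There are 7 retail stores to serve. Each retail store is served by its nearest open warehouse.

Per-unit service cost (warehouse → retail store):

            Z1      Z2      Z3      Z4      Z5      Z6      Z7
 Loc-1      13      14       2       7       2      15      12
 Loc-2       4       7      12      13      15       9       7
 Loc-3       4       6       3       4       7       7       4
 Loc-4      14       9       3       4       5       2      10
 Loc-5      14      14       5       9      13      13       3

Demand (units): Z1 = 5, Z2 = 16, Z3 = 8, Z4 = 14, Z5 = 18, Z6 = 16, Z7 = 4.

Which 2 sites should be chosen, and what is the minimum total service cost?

Choose Loc-3 and Loc-4; total service cost 334.

With exactly 2 open, each retail store uses its cheapest among the chosen.
{Loc-3, Loc-4}: Z1→Loc-3 4·5=20, Z2→Loc-3 6·16=96, Z3→Loc-3 3·8=24, Z4→Loc-3 4·14=56, Z5→Loc-4 5·18=90, Z6→Loc-4 2·16=32, Z7→Loc-3 4·4=16. Service cost 334.
{Loc-1, Loc-3}: service cost 352
{Loc-2, Loc-4}: service cost 362
Among all 10 size-2 choices, {Loc-3, Loc-4} is lowest.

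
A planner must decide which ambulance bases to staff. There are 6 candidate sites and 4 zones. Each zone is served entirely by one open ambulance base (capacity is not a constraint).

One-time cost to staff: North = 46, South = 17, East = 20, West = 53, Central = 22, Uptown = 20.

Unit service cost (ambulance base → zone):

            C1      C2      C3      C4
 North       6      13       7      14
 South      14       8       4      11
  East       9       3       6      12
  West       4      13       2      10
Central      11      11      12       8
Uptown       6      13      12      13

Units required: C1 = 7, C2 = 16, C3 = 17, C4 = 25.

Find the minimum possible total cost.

For any fixed open set, each zone goes to its cheapest open site; total = fixed + service.
{East, West, Central}: C1→West 4·7=28, C2→East 3·16=48, C3→West 2·17=34, C4→Central 8·25=200. Service 310; fixed 95; total 405.
{South, East, West, Central}: C1→West 4·7=28, C2→East 3·16=48, C3→West 2·17=34, C4→Central 8·25=200. Service 310; fixed 112; total 422.
{East, West, Central, Uptown}: C1→West 4·7=28, C2→East 3·16=48, C3→West 2·17=34, C4→Central 8·25=200. Service 310; fixed 115; total 425.
{North, South, East, West, Central, Uptown}: C1→West 4·7=28, C2→East 3·16=48, C3→West 2·17=34, C4→Central 8·25=200. Service 310; fixed 178; total 488.
No other subset beats 405.

Minimum total cost: 405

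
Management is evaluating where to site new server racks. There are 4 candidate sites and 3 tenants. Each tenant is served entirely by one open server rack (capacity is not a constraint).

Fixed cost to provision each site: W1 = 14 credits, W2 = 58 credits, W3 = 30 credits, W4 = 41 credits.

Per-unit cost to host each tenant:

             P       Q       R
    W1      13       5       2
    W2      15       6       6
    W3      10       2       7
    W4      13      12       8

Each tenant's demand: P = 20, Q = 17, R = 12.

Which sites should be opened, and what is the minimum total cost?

For any fixed open set, each tenant goes to its cheapest open site; total = fixed + service.
{W1, W3}: P→W3 10·20=200, Q→W3 2·17=34, R→W1 2·12=24. Service 258; fixed 44; total 302.
{W1, W3, W4}: service 258 + fixed 85 = 343
{W3}: service 318 + fixed 30 = 348
{W1, W2, W3, W4}: service 258 + fixed 143 = 401
No other subset beats 302.

Open W1 and W3; minimum total cost 302.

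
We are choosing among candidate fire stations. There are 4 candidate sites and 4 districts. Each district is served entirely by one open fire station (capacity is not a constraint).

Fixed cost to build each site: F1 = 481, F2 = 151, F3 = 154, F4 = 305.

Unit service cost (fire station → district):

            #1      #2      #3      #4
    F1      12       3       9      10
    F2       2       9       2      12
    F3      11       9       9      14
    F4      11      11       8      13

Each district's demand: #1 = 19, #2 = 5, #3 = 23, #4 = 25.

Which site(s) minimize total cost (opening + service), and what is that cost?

For any fixed open set, each district goes to its cheapest open site; total = fixed + service.
{F2}: #1→F2 2·19=38, #2→F2 9·5=45, #3→F2 2·23=46, #4→F2 12·25=300. Service 429; fixed 151; total 580.
{F2, F3}: #1→F2 2·19=38, #2→F2 9·5=45, #3→F2 2·23=46, #4→F2 12·25=300. Service 429; fixed 305; total 734.
{F2, F4}: #1→F2 2·19=38, #2→F2 9·5=45, #3→F2 2·23=46, #4→F2 12·25=300. Service 429; fixed 456; total 885.
{F1, F2, F3, F4}: service 349 + fixed 1091 = 1440
No other subset beats 580.

Open F2 only; minimum total cost 580.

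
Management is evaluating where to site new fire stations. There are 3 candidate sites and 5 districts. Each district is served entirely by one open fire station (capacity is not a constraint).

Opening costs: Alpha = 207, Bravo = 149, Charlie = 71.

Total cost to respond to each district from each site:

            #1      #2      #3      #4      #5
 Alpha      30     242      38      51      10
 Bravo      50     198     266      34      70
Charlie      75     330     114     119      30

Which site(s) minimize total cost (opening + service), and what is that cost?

Open Alpha only; minimum total cost 578.

For any fixed open set, each district goes to its cheapest open site; total = fixed + service.
{Alpha}: #1→Alpha 30, #2→Alpha 242, #3→Alpha 38, #4→Alpha 51, #5→Alpha 10. Service 371; fixed 207; total 578.
{Bravo, Charlie}: service 426 + fixed 220 = 646
{Alpha, Charlie}: #1→Alpha 30, #2→Alpha 242, #3→Alpha 38, #4→Alpha 51, #5→Alpha 10. Service 371; fixed 278; total 649.
{Alpha, Bravo, Charlie}: service 310 + fixed 427 = 737
No other subset beats 578.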